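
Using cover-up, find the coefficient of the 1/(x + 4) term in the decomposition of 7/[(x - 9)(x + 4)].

Cover (x + 4), set x=-4: 7/((x - 9) at x=-4) = 7/(-13) = -7/13


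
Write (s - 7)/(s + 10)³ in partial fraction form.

(s - 7) = A(s + 10)² + B(s + 10) + C. At s = -10: C = 1·(-10) - 7 = -17. Coefficients: A = 0, B = 1
Result: 1/(s + 10)² - 17/(s + 10)³


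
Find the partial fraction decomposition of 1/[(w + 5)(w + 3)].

1/(w + 5)(w + 3) = P/(w + 5) + Q/(w + 3). P = 1/(-5 + 3) = -1/2, Q = 1/(-3 + 5) = 1/2
Result: (-1/2)/(w + 5) + (1/2)/(w + 3)


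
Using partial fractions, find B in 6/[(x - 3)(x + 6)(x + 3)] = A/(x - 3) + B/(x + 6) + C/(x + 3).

Cover-up at x = -6: B = 6/[(-6 - 3)(-6 + 3)] = 6/[(-9)(-3)] = 6/27 = 2/9


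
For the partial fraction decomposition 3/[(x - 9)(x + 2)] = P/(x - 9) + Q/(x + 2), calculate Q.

Cover-up at x = -2: Q = 3/(-2 - 9) = -3/11


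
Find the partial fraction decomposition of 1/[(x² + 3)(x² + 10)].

Coefficient matching gives P = R = 0, Q = 1/(10-3) = 1/7, S = -Q = -1/7
Result: (1/7)/(x² + 3) - (1/7)/(x² + 10)


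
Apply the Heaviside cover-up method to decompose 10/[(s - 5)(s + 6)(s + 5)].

Cover (s - 5), s=5: A = 10/[(5 + 6)(5 + 5)] = 1/11. Cover (s + 6), s=-6: B = 10/[(-6 - 5)(-6 + 5)] = 10/11. Cover (s + 5), s=-5: C = 10/[(-5 - 5)(-5 + 6)] = -1.
Result: (1/11)/(s - 5) + (10/11)/(s + 6) - 1/(s + 5)


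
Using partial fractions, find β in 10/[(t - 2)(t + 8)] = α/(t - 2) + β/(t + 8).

Cover-up at t = -8: β = 10/(-8 - 2) = -10/10 = -1


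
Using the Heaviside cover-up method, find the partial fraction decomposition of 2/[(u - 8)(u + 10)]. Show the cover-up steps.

Cover (u - 8): set u=8, get P = 2/(8 + 10) = 1/9. Cover (u + 10): set u=-10, get Q = 2/(-10 - 8) = -1/9.
Result: (1/9)/(u - 8) - (1/9)/(u + 10)


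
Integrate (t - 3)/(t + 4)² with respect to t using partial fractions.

Decompose: P = 1, Q = 1·(-4) - 3 = -7, so (t - 3)/(t + 4)² = 1/(t + 4) - 7/(t + 4)². Integrate: ∫ P/(t + 4) dt = ln|(t + 4)|; ∫ Q/(t + 4)² dt = 7/(t + 4). Sum: ln|(t + 4)| + 7/(t + 4) + C


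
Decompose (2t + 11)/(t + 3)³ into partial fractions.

(2t + 11) = α(t + 3)² + β(t + 3) + γ. At t = -3: γ = 2·(-3) + 11 = 5. Coefficients: α = 0, β = 2
Result: 2/(t + 3)² + 5/(t + 3)³


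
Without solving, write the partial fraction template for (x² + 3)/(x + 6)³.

Repeated linear factor (power 3): α/(x + 6) + β/(x + 6)² + γ/(x + 6)³


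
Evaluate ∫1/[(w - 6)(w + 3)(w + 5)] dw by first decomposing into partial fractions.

Cover-up: α = 1/99, β = -1/18, γ = 1/22. Decomposition: (1/99)/(w - 6) - (1/18)/(w + 3) + (1/22)/(w + 5). Integrate each term: (1/99) ln|(w - 6)| - (1/18) ln|(w + 3)| + (1/22) ln|(w + 5)| + C


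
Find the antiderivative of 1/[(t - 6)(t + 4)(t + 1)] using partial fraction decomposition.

Cover-up: P = 1/70, Q = 1/30, R = -1/21. Decomposition: (1/70)/(t - 6) + (1/30)/(t + 4) - (1/21)/(t + 1). Integrate each term: (1/70) ln|(t - 6)| + (1/30) ln|(t + 4)| - (1/21) ln|(t + 1)| + C


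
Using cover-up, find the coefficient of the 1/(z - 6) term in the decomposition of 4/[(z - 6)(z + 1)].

Cover (z - 6), set z=6: 4/((z + 1) at z=6) = 4/(7) = 4/7


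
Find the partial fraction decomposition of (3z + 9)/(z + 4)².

(3z + 9) = A(z + 4) + B. At z = -4: B = 3·(-4) + 9 = -3. Coeff of z: A = 3
Result: 3/(z + 4) - 3/(z + 4)²


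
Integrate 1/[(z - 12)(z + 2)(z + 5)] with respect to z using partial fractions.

Cover-up: A = 1/238, B = -1/42, C = 1/51. Decomposition: (1/238)/(z - 12) - (1/42)/(z + 2) + (1/51)/(z + 5). Integrate each term: (1/238) ln|(z - 12)| - (1/42) ln|(z + 2)| + (1/51) ln|(z + 5)| + C


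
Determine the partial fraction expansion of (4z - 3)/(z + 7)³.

(4z - 3) = P(z + 7)² + Q(z + 7) + R. At z = -7: R = 4·(-7) - 3 = -31. Coefficients: P = 0, Q = 4
Result: 4/(z + 7)² - 31/(z + 7)³


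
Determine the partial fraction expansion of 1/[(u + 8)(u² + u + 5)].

Cover-up at u = -8: α = 1/((-8)² + 1·(-8) + 5) = 1/61. Then β = -α = -1/61, γ = -α·(1 - 8) = 7/61
Result: (1/61)/(u + 8) - ((1/61)u - 7/61)/(u² + u + 5)


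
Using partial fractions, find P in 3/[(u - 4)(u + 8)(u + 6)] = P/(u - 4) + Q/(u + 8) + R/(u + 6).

Cover-up at u = 4: P = 3/[(4 + 8)(4 + 6)] = 3/[(12)(10)] = 3/120 = 1/40


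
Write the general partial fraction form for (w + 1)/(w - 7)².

Repeated linear factor: α/(w - 7) + β/(w - 7)²


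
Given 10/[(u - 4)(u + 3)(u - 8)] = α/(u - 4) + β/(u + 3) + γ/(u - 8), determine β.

Cover-up at u = -3: β = 10/[(-3 - 4)(-3 - 8)] = 10/[(-7)(-11)] = 10/77


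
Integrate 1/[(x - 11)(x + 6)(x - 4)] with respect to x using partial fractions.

Cover-up: A = 1/119, B = 1/170, C = -1/70. Decomposition: (1/119)/(x - 11) + (1/170)/(x + 6) - (1/70)/(x - 4). Integrate each term: (1/119) ln|(x - 11)| + (1/170) ln|(x + 6)| - (1/70) ln|(x - 4)| + C


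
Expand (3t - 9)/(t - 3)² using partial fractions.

(3t - 9) = α(t - 3) + β. At t = 3: β = 3·3 - 9 = 0. Coeff of t: α = 3
Result: 3/(t - 3)


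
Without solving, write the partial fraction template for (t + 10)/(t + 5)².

Repeated linear factor: A/(t + 5) + B/(t + 5)²


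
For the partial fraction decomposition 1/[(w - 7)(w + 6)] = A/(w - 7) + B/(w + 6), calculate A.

Cover-up at w = 7: A = 1/(7 + 6) = 1/13


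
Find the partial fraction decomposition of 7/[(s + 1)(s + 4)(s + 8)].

Using cover-up method: α = 1/3, β = -7/12, γ = 1/4
Result: (1/3)/(s + 1) - (7/12)/(s + 4) + (1/4)/(s + 8)


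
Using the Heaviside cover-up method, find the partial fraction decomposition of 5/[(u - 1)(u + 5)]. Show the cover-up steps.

Cover (u - 1): set u=1, get A = 5/(1 + 5) = 5/6. Cover (u + 5): set u=-5, get B = 5/(-5 - 1) = -5/6.
Result: (5/6)/(u - 1) - (5/6)/(u + 5)


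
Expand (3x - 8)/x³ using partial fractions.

(3x - 8) = Px² + Qx + R. At x = 0: R = 3·0 - 8 = -8. Coefficients: P = 0, Q = 3
Result: 3/x² - 8/x³


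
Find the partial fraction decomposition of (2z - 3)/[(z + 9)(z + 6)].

At z=-9: A = (2·(-9) - 3)/(-9 + 6) = 7. At z=-6: B = (2·(-6) - 3)/(-6 + 9) = -5
Result: 7/(z + 9) - 5/(z + 6)


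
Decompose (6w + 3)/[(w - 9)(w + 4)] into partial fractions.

At w=9: A = (6·9 + 3)/(9 + 4) = 57/13. At w=-4: B = (6·(-4) + 3)/(-4 - 9) = 21/13
Result: (57/13)/(w - 9) + (21/13)/(w + 4)


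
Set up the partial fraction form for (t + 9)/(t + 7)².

Repeated linear factor: P/(t + 7) + Q/(t + 7)²


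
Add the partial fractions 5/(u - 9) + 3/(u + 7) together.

Common denominator (u - 9)(u + 7). Numerator: 5(u + 7) + 3(u - 9) = (5u + 35) + (3u - 27) = 8u + 8
Result: (8u + 8)/[(u - 9)(u + 7)]


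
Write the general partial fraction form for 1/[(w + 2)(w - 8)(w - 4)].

Three distinct linear factors: A/(w + 2) + B/(w - 8) + C/(w - 4)


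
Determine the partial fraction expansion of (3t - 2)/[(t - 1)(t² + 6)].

At t=1: α = (3·1 - 2)/(1² + 6) = 1/7. β = -α = -1/7, γ = 3 - 1·α = 20/7
Result: (1/7)/(t - 1) - ((1/7)t - 20/7)/(t² + 6)


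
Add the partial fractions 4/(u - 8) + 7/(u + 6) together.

Common denominator (u - 8)(u + 6). Numerator: 4(u + 6) + 7(u - 8) = (4u + 24) + (7u - 56) = 11u - 32
Result: (11u - 32)/[(u - 8)(u + 6)]


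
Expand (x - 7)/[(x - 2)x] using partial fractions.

At x=2: α = (1·2 - 7)/(2 - 0) = -5/2. At x=0: β = (1·0 - 7)/(0 - 2) = 7/2
Result: (-5/2)/(x - 2) + (7/2)/x


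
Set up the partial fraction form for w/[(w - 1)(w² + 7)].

Linear + irreducible quadratic: P/(w - 1) + (Qw + R)/(w² + 7)


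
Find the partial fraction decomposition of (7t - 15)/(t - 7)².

(7t - 15) = α(t - 7) + β. At t = 7: β = 7·7 - 15 = 34. Coeff of t: α = 7
Result: 7/(t - 7) + 34/(t - 7)²


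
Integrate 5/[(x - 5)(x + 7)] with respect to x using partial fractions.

Decompose: 5/[(x - 5)(x + 7)] = (5/12)/(x - 5) - (5/12)/(x + 7). Integrate each term: (5/12) ln|(x - 5)| - (5/12) ln|(x + 7)| + C


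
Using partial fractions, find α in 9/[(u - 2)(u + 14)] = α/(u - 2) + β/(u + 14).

Cover-up at u = 2: α = 9/(2 + 14) = 9/16


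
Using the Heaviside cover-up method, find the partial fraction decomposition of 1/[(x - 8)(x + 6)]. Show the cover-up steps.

Cover (x - 8): set x=8, get P = 1/(8 + 6) = 1/14. Cover (x + 6): set x=-6, get Q = 1/(-6 - 8) = -1/14.
Result: (1/14)/(x - 8) - (1/14)/(x + 6)


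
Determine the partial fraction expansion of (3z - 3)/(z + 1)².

(3z - 3) = A(z + 1) + B. At z = -1: B = 3·(-1) - 3 = -6. Coeff of z: A = 3
Result: 3/(z + 1) - 6/(z + 1)²


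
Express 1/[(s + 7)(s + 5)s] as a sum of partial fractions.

Using cover-up method: P = 1/14, Q = -1/10, R = 1/35
Result: (1/14)/(s + 7) - (1/10)/(s + 5) + (1/35)/s


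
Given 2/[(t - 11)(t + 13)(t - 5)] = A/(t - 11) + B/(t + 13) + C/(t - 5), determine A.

Cover-up at t = 11: A = 2/[(11 + 13)(11 - 5)] = 2/[(24)(6)] = 2/144 = 1/72


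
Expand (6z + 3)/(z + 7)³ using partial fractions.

(6z + 3) = α(z + 7)² + β(z + 7) + γ. At z = -7: γ = 6·(-7) + 3 = -39. Coefficients: α = 0, β = 6
Result: 6/(z + 7)² - 39/(z + 7)³


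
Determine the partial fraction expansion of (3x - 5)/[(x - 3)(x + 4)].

At x=3: P = (3·3 - 5)/(3 + 4) = 4/7. At x=-4: Q = (3·(-4) - 5)/(-4 - 3) = 17/7
Result: (4/7)/(x - 3) + (17/7)/(x + 4)


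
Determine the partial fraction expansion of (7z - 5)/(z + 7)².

(7z - 5) = α(z + 7) + β. At z = -7: β = 7·(-7) - 5 = -54. Coeff of z: α = 7
Result: 7/(z + 7) - 54/(z + 7)²


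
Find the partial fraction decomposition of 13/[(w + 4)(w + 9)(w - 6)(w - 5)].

Using Heaviside cover-up: (13/450)/(w + 4) - (13/1050)/(w + 9) + (13/150)/(w - 6) - (13/126)/(w - 5)


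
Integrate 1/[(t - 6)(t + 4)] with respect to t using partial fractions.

Decompose: 1/[(t - 6)(t + 4)] = (1/10)/(t - 6) - (1/10)/(t + 4). Integrate each term: (1/10) ln|(t - 6)| - (1/10) ln|(t + 4)| + C


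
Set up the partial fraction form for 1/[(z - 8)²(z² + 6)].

Repeated linear + quadratic: A/(z - 8) + B/(z - 8)² + (Cz + D)/(z² + 6)


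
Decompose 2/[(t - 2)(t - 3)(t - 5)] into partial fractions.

Using cover-up method: P = 2/3, Q = -1, R = 1/3
Result: (2/3)/(t - 2) - 1/(t - 3) + (1/3)/(t - 5)


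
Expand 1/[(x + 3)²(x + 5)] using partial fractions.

Cover-up at x=-5: R = 1/(-5 + 3)² = 1/4. Cover-up at x=-3: Q = 1/(-3 + 5) = 1/2. Comparing x² coeff: P = -R = -1/4
Result: (-1/4)/(x + 3) + (1/2)/(x + 3)² + (1/4)/(x + 5)


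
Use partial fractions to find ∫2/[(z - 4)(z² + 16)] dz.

Cover-up at z=4: P = 2/(4²+16) = 1/16. Coeff matching: Q = -1/16, R = -1/4. Decomposition: (1/16)/(z - 4) - ((1/16)z + 1/4)/(z² + 16). Integrate: linear → ln, quadratic → (1/2)ln + arctan: (1/16) ln|(z - 4)| - (1/32) ln(z² + 16) - (1/16) arctan(z/4) + C


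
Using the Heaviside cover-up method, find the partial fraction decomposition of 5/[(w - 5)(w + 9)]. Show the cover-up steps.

Cover (w - 5): set w=5, get α = 5/(5 + 9) = 5/14. Cover (w + 9): set w=-9, get β = 5/(-9 - 5) = -5/14.
Result: (5/14)/(w - 5) - (5/14)/(w + 9)


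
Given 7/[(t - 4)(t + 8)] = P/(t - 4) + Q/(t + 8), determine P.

Cover-up at t = 4: P = 7/(4 + 8) = 7/12


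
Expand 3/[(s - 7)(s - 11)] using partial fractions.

3/(s - 7)(s - 11) = P/(s - 7) + Q/(s - 11). P = 3/(7 - 11) = -3/4, Q = 3/(11 - 7) = 3/4
Result: (-3/4)/(s - 7) + (3/4)/(s - 11)


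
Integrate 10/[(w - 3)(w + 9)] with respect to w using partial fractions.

Decompose: 10/[(w - 3)(w + 9)] = (5/6)/(w - 3) - (5/6)/(w + 9). Integrate each term: (5/6) ln|(w - 3)| - (5/6) ln|(w + 9)| + C


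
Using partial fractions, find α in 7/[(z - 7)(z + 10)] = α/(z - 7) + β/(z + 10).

Cover-up at z = 7: α = 7/(7 + 10) = 7/17


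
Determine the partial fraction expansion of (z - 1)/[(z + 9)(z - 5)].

At z=-9: P = (1·(-9) - 1)/(-9 - 5) = 5/7. At z=5: Q = (1·5 - 1)/(5 + 9) = 2/7
Result: (5/7)/(z + 9) + (2/7)/(z - 5)


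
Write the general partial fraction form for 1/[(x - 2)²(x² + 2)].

Repeated linear + quadratic: α/(x - 2) + β/(x - 2)² + (γx + δ)/(x² + 2)


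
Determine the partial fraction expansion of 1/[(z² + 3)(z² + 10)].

Coefficient matching gives A = C = 0, B = 1/(10-3) = 1/7, D = -B = -1/7
Result: (1/7)/(z² + 3) - (1/7)/(z² + 10)


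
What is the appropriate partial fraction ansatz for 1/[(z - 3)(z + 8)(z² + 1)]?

Two linear + quadratic: P/(z - 3) + Q/(z + 8) + (Rz + S)/(z² + 1)


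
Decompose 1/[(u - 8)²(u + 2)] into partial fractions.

Cover-up at u=-2: γ = 1/(-2 - 8)² = 1/100. Cover-up at u=8: β = 1/(8 + 2) = 1/10. Comparing u² coeff: α = -γ = -1/100
Result: (-1/100)/(u - 8) + (1/10)/(u - 8)² + (1/100)/(u + 2)


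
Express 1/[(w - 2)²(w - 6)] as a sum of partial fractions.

Cover-up at w=6: γ = 1/(6 - 2)² = 1/16. Cover-up at w=2: β = 1/(2 - 6) = -1/4. Comparing w² coeff: α = -γ = -1/16
Result: (-1/16)/(w - 2) - (1/4)/(w - 2)² + (1/16)/(w - 6)


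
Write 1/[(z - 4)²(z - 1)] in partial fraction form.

Cover-up at z=1: γ = 1/(1 - 4)² = 1/9. Cover-up at z=4: β = 1/(4 - 1) = 1/3. Comparing z² coeff: α = -γ = -1/9
Result: (-1/9)/(z - 4) + (1/3)/(z - 4)² + (1/9)/(z - 1)


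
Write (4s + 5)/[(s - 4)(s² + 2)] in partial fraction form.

At s=4: A = (4·4 + 5)/(4² + 2) = 7/6. B = -A = -7/6, C = 4 - 4·A = -2/3
Result: (7/6)/(s - 4) - ((7/6)s + 2/3)/(s² + 2)


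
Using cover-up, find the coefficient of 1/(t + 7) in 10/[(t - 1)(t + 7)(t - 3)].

Cover (t + 7), set t=-7: 10/[(-7 - 1)(-7 - 3)] = 1/8


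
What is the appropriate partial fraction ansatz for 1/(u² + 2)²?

Repeated quadratic factor: (αu + β)/(u² + 2) + (γu + δ)/(u² + 2)²


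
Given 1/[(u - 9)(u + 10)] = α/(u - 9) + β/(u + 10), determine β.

Cover-up at u = -10: β = 1/(-10 - 9) = -1/19


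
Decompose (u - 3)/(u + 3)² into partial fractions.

(u - 3) = A(u + 3) + B. At u = -3: B = 1·(-3) - 3 = -6. Coeff of u: A = 1
Result: 1/(u + 3) - 6/(u + 3)²


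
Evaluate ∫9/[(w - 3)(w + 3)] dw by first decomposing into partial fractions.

Decompose: 9/[(w - 3)(w + 3)] = (3/2)/(w - 3) - (3/2)/(w + 3). Integrate each term: (3/2) ln|(w - 3)| - (3/2) ln|(w + 3)| + C


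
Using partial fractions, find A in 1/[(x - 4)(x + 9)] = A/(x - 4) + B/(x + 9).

Cover-up at x = 4: A = 1/(4 + 9) = 1/13


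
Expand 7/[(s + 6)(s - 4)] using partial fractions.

7/(s + 6)(s - 4) = α/(s + 6) + β/(s - 4). α = 7/(-6 - 4) = -7/10, β = 7/(4 + 6) = 7/10
Result: (-7/10)/(s + 6) + (7/10)/(s - 4)


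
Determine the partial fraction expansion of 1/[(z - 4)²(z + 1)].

Cover-up at z=-1: C = 1/(-1 - 4)² = 1/25. Cover-up at z=4: B = 1/(4 + 1) = 1/5. Comparing z² coeff: A = -C = -1/25
Result: (-1/25)/(z - 4) + (1/5)/(z - 4)² + (1/25)/(z + 1)


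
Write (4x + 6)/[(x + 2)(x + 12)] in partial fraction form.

At x=-2: P = (4·(-2) + 6)/(-2 + 12) = -1/5. At x=-12: Q = (4·(-12) + 6)/(-12 + 2) = 21/5
Result: (-1/5)/(x + 2) + (21/5)/(x + 12)


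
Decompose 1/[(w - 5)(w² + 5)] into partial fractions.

Cover-up at w = 5: α = 1/(5² + 5) = 1/30. Then β = -α = -1/30, γ = -α·(0 + 5) = -1/6
Result: (1/30)/(w - 5) - ((1/30)w + 1/6)/(w² + 5)


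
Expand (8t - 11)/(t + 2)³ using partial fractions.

(8t - 11) = P(t + 2)² + Q(t + 2) + R. At t = -2: R = 8·(-2) - 11 = -27. Coefficients: P = 0, Q = 8
Result: 8/(t + 2)² - 27/(t + 2)³


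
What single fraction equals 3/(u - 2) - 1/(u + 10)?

Common denominator (u - 2)(u + 10). Numerator: 3(u + 10) - 1(u - 2) = (3u + 30) - (u - 2) = 2u + 32
Result: (2u + 32)/[(u - 2)(u + 10)]


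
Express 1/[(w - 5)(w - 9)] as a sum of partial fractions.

1/(w - 5)(w - 9) = α/(w - 5) + β/(w - 9). α = 1/(5 - 9) = -1/4, β = 1/(9 - 5) = 1/4
Result: (-1/4)/(w - 5) + (1/4)/(w - 9)


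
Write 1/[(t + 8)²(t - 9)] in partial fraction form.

Cover-up at t=9: R = 1/(9 + 8)² = 1/289. Cover-up at t=-8: Q = 1/(-8 - 9) = -1/17. Comparing t² coeff: P = -R = -1/289
Result: (-1/289)/(t + 8) - (1/17)/(t + 8)² + (1/289)/(t - 9)


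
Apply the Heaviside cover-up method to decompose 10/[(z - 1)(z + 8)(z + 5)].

Cover (z - 1), z=1: A = 10/[(1 + 8)(1 + 5)] = 5/27. Cover (z + 8), z=-8: B = 10/[(-8 - 1)(-8 + 5)] = 10/27. Cover (z + 5), z=-5: C = 10/[(-5 - 1)(-5 + 8)] = -5/9.
Result: (5/27)/(z - 1) + (10/27)/(z + 8) - (5/9)/(z + 5)


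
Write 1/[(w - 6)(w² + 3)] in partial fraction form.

Cover-up at w = 6: α = 1/(6² + 3) = 1/39. Then β = -α = -1/39, γ = -α·(0 + 6) = -2/13
Result: (1/39)/(w - 6) - ((1/39)w + 2/13)/(w² + 3)


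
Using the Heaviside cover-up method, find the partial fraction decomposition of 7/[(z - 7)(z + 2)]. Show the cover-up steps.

Cover (z - 7): set z=7, get P = 7/(7 + 2) = 7/9. Cover (z + 2): set z=-2, get Q = 7/(-2 - 7) = -7/9.
Result: (7/9)/(z - 7) - (7/9)/(z + 2)


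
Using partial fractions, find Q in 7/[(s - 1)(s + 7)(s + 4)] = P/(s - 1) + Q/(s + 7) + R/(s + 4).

Cover-up at s = -7: Q = 7/[(-7 - 1)(-7 + 4)] = 7/[(-8)(-3)] = 7/24


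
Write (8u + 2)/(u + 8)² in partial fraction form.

(8u + 2) = A(u + 8) + B. At u = -8: B = 8·(-8) + 2 = -62. Coeff of u: A = 8
Result: 8/(u + 8) - 62/(u + 8)²


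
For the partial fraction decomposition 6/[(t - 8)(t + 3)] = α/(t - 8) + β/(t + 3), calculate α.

Cover-up at t = 8: α = 6/(8 + 3) = 6/11


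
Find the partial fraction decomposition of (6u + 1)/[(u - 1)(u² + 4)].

At u=1: A = (6·1 + 1)/(1² + 4) = 7/5. B = -A = -7/5, C = 6 - 1·A = 23/5
Result: (7/5)/(u - 1) - ((7/5)u - 23/5)/(u² + 4)


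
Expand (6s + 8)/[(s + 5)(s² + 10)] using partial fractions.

At s=-5: A = (6·(-5) + 8)/((-5)² + 10) = -22/35. B = -A = 22/35, C = 6 - (-5)·A = 20/7
Result: (-22/35)/(s + 5) + ((22/35)s + 20/7)/(s² + 10)


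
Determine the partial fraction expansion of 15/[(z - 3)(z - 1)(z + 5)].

Using cover-up method: A = 15/16, B = -5/4, C = 5/16
Result: (15/16)/(z - 3) - (5/4)/(z - 1) + (5/16)/(z + 5)


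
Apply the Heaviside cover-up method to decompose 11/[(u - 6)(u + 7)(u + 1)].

Cover (u - 6), u=6: P = 11/[(6 + 7)(6 + 1)] = 11/91. Cover (u + 7), u=-7: Q = 11/[(-7 - 6)(-7 + 1)] = 11/78. Cover (u + 1), u=-1: R = 11/[(-1 - 6)(-1 + 7)] = -11/42.
Result: (11/91)/(u - 6) + (11/78)/(u + 7) - (11/42)/(u + 1)


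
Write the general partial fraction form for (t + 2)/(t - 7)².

Repeated linear factor: P/(t - 7) + Q/(t - 7)²


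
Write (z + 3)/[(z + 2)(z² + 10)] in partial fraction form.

At z=-2: A = (1·(-2) + 3)/((-2)² + 10) = 1/14. B = -A = -1/14, C = 1 - (-2)·A = 8/7
Result: (1/14)/(z + 2) - ((1/14)z - 8/7)/(z² + 10)


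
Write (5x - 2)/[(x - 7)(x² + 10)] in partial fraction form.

At x=7: P = (5·7 - 2)/(7² + 10) = 33/59. Q = -P = -33/59, R = 5 - 7·P = 64/59
Result: (33/59)/(x - 7) - ((33/59)x - 64/59)/(x² + 10)


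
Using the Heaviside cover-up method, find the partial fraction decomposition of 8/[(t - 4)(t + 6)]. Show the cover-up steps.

Cover (t - 4): set t=4, get P = 8/(4 + 6) = 4/5. Cover (t + 6): set t=-6, get Q = 8/(-6 - 4) = -4/5.
Result: (4/5)/(t - 4) - (4/5)/(t + 6)


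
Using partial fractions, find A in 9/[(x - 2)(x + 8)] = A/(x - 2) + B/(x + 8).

Cover-up at x = 2: A = 9/(2 + 8) = 9/10


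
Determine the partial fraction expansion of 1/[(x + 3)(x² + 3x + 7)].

Cover-up at x = -3: α = 1/((-3)² + 3·(-3) + 7) = 1/7. Then β = -α = -1/7, γ = -α·(3 - 3) = 0
Result: (1/7)/(x + 3) - ((1/7)x)/(x² + 3x + 7)


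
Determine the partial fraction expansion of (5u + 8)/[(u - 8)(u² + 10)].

At u=8: A = (5·8 + 8)/(8² + 10) = 24/37. B = -A = -24/37, C = 5 - 8·A = -7/37
Result: (24/37)/(u - 8) - ((24/37)u + 7/37)/(u² + 10)


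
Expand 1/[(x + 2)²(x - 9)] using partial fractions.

Cover-up at x=9: γ = 1/(9 + 2)² = 1/121. Cover-up at x=-2: β = 1/(-2 - 9) = -1/11. Comparing x² coeff: α = -γ = -1/121
Result: (-1/121)/(x + 2) - (1/11)/(x + 2)² + (1/121)/(x - 9)


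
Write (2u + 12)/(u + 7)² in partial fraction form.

(2u + 12) = P(u + 7) + Q. At u = -7: Q = 2·(-7) + 12 = -2. Coeff of u: P = 2
Result: 2/(u + 7) - 2/(u + 7)²


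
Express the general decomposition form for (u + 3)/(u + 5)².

Repeated linear factor: α/(u + 5) + β/(u + 5)²


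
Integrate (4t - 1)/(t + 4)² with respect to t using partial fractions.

Decompose: P = 4, Q = 4·(-4) - 1 = -17, so (4t - 1)/(t + 4)² = 4/(t + 4) - 17/(t + 4)². Integrate: ∫ P/(t + 4) dt = 4 ln|(t + 4)|; ∫ Q/(t + 4)² dt = 17/(t + 4). Sum: 4 ln|(t + 4)| + 17/(t + 4) + C


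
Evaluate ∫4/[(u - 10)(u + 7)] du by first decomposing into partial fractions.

Decompose: 4/[(u - 10)(u + 7)] = (4/17)/(u - 10) - (4/17)/(u + 7). Integrate each term: (4/17) ln|(u - 10)| - (4/17) ln|(u + 7)| + C


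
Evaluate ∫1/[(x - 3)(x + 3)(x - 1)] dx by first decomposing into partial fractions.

Cover-up: α = 1/12, β = 1/24, γ = -1/8. Decomposition: (1/12)/(x - 3) + (1/24)/(x + 3) - (1/8)/(x - 1). Integrate each term: (1/12) ln|(x - 3)| + (1/24) ln|(x + 3)| - (1/8) ln|(x - 1)| + C


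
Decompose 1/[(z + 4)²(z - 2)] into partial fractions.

Cover-up at z=2: C = 1/(2 + 4)² = 1/36. Cover-up at z=-4: B = 1/(-4 - 2) = -1/6. Comparing z² coeff: A = -C = -1/36
Result: (-1/36)/(z + 4) - (1/6)/(z + 4)² + (1/36)/(z - 2)


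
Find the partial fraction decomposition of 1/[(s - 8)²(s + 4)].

Cover-up at s=-4: R = 1/(-4 - 8)² = 1/144. Cover-up at s=8: Q = 1/(8 + 4) = 1/12. Comparing s² coeff: P = -R = -1/144
Result: (-1/144)/(s - 8) + (1/12)/(s - 8)² + (1/144)/(s + 4)


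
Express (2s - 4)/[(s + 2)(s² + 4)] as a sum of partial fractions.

At s=-2: A = (2·(-2) - 4)/((-2)² + 4) = -1. B = -A = 1, C = 2 - (-2)·A = 0
Result: -1/(s + 2) + (s)/(s² + 4)


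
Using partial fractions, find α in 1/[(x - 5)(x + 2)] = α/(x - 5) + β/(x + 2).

Cover-up at x = 5: α = 1/(5 + 2) = 1/7


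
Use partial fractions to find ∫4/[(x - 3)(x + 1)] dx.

Decompose: 4/[(x - 3)(x + 1)] = 1/(x - 3) - 1/(x + 1). Integrate each term: ln|(x - 3)| - ln|(x + 1)| + C


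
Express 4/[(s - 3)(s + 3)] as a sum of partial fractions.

4/(s - 3)(s + 3) = α/(s - 3) + β/(s + 3). α = 4/(3 + 3) = 2/3, β = 4/(-3 - 3) = -2/3
Result: (2/3)/(s - 3) - (2/3)/(s + 3)


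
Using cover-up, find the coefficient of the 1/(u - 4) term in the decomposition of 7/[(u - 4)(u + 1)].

Cover (u - 4), set u=4: 7/((u + 1) at u=4) = 7/(5) = 7/5


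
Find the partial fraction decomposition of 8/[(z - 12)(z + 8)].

8/(z - 12)(z + 8) = P/(z - 12) + Q/(z + 8). P = 8/(12 + 8) = 2/5, Q = 8/(-8 - 12) = -2/5
Result: (2/5)/(z - 12) - (2/5)/(z + 8)


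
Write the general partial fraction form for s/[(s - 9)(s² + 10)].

Linear + irreducible quadratic: A/(s - 9) + (Bs + C)/(s² + 10)


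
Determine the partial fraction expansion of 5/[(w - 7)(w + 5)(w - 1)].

Using cover-up method: P = 5/72, Q = 5/72, R = -5/36
Result: (5/72)/(w - 7) + (5/72)/(w + 5) - (5/36)/(w - 1)


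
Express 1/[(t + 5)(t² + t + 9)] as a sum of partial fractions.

Cover-up at t = -5: P = 1/((-5)² + 1·(-5) + 9) = 1/29. Then Q = -P = -1/29, R = -P·(1 - 5) = 4/29
Result: (1/29)/(t + 5) - ((1/29)t - 4/29)/(t² + t + 9)


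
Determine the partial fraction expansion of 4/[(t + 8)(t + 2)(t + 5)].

Using cover-up method: A = 2/9, B = 2/9, C = -4/9
Result: (2/9)/(t + 8) + (2/9)/(t + 2) - (4/9)/(t + 5)


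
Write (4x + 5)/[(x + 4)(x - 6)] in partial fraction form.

At x=-4: α = (4·(-4) + 5)/(-4 - 6) = 11/10. At x=6: β = (4·6 + 5)/(6 + 4) = 29/10
Result: (11/10)/(x + 4) + (29/10)/(x - 6)


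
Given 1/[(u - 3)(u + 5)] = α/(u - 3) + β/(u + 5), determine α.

Cover-up at u = 3: α = 1/(3 + 5) = 1/8


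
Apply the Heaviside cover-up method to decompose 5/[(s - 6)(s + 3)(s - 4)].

Cover (s - 6), s=6: P = 5/[(6 + 3)(6 - 4)] = 5/18. Cover (s + 3), s=-3: Q = 5/[(-3 - 6)(-3 - 4)] = 5/63. Cover (s - 4), s=4: R = 5/[(4 - 6)(4 + 3)] = -5/14.
Result: (5/18)/(s - 6) + (5/63)/(s + 3) - (5/14)/(s - 4)


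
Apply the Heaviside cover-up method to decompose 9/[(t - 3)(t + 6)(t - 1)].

Cover (t - 3), t=3: α = 9/[(3 + 6)(3 - 1)] = 1/2. Cover (t + 6), t=-6: β = 9/[(-6 - 3)(-6 - 1)] = 1/7. Cover (t - 1), t=1: γ = 9/[(1 - 3)(1 + 6)] = -9/14.
Result: (1/2)/(t - 3) + (1/7)/(t + 6) - (9/14)/(t - 1)


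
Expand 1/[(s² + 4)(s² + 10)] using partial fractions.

Coefficient matching gives P = R = 0, Q = 1/(10-4) = 1/6, S = -Q = -1/6
Result: (1/6)/(s² + 4) - (1/6)/(s² + 10)


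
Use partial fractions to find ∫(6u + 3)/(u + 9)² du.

Decompose: A = 6, B = 6·(-9) + 3 = -51, so (6u + 3)/(u + 9)² = 6/(u + 9) - 51/(u + 9)². Integrate: ∫ A/(u + 9) du = 6 ln|(u + 9)|; ∫ B/(u + 9)² du = 51/(u + 9). Sum: 6 ln|(u + 9)| + 51/(u + 9) + C


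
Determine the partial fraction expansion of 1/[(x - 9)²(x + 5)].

Cover-up at x=-5: γ = 1/(-5 - 9)² = 1/196. Cover-up at x=9: β = 1/(9 + 5) = 1/14. Comparing x² coeff: α = -γ = -1/196
Result: (-1/196)/(x - 9) + (1/14)/(x - 9)² + (1/196)/(x + 5)


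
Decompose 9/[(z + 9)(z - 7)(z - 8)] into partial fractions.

Using cover-up method: α = 9/272, β = -9/16, γ = 9/17
Result: (9/272)/(z + 9) - (9/16)/(z - 7) + (9/17)/(z - 8)


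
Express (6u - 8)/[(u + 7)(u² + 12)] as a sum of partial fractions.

At u=-7: A = (6·(-7) - 8)/((-7)² + 12) = -50/61. B = -A = 50/61, C = 6 - (-7)·A = 16/61
Result: (-50/61)/(u + 7) + ((50/61)u + 16/61)/(u² + 12)


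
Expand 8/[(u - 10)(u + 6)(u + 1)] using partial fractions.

Using cover-up method: α = 1/22, β = 1/10, γ = -8/55
Result: (1/22)/(u - 10) + (1/10)/(u + 6) - (8/55)/(u + 1)


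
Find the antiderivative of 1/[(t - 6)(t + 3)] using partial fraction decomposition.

Decompose: 1/[(t - 6)(t + 3)] = (1/9)/(t - 6) - (1/9)/(t + 3). Integrate each term: (1/9) ln|(t - 6)| - (1/9) ln|(t + 3)| + C


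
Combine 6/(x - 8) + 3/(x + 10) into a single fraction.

Common denominator (x - 8)(x + 10). Numerator: 6(x + 10) + 3(x - 8) = (6x + 60) + (3x - 24) = 9x + 36
Result: (9x + 36)/[(x - 8)(x + 10)]


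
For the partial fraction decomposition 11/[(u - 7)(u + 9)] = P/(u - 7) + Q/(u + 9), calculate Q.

Cover-up at u = -9: Q = 11/(-9 - 7) = -11/16


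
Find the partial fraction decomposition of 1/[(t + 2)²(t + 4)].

Cover-up at t=-4: γ = 1/(-4 + 2)² = 1/4. Cover-up at t=-2: β = 1/(-2 + 4) = 1/2. Comparing t² coeff: α = -γ = -1/4
Result: (-1/4)/(t + 2) + (1/2)/(t + 2)² + (1/4)/(t + 4)


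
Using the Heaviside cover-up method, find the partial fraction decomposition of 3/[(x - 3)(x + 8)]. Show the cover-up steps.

Cover (x - 3): set x=3, get A = 3/(3 + 8) = 3/11. Cover (x + 8): set x=-8, get B = 3/(-8 - 3) = -3/11.
Result: (3/11)/(x - 3) - (3/11)/(x + 8)


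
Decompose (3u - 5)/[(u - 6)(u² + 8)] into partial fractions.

At u=6: A = (3·6 - 5)/(6² + 8) = 13/44. B = -A = -13/44, C = 3 - 6·A = 27/22
Result: (13/44)/(u - 6) - ((13/44)u - 27/22)/(u² + 8)


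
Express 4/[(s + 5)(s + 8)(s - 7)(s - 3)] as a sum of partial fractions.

Using Heaviside cover-up: (1/72)/(s + 5) - (4/495)/(s + 8) + (1/180)/(s - 7) - (1/88)/(s - 3)


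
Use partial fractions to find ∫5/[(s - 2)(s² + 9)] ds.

Cover-up at s=2: P = 5/(2²+9) = 5/13. Coeff matching: Q = -5/13, R = -10/13. Decomposition: (5/13)/(s - 2) - ((5/13)s + 10/13)/(s² + 9). Integrate: linear → ln, quadratic → (1/2)ln + arctan: (5/13) ln|(s - 2)| - (5/26) ln(s² + 9) - (10/39) arctan(s/3) + C


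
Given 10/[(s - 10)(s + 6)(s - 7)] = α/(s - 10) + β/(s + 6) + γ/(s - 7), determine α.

Cover-up at s = 10: α = 10/[(10 + 6)(10 - 7)] = 10/[(16)(3)] = 10/48 = 5/24


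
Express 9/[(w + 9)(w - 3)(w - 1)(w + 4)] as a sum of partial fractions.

Using Heaviside cover-up: (-3/200)/(w + 9) + (3/56)/(w - 3) - (9/100)/(w - 1) + (9/175)/(w + 4)


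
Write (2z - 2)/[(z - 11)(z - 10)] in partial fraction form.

At z=11: P = (2·11 - 2)/(11 - 10) = 20. At z=10: Q = (2·10 - 2)/(10 - 11) = -18
Result: 20/(z - 11) - 18/(z - 10)


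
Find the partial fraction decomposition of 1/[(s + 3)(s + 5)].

1/(s + 3)(s + 5) = A/(s + 3) + B/(s + 5). A = 1/(-3 + 5) = 1/2, B = 1/(-5 + 3) = -1/2
Result: (1/2)/(s + 3) - (1/2)/(s + 5)


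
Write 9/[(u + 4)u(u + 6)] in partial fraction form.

Using cover-up method: A = -9/8, B = 3/8, C = 3/4
Result: (-9/8)/(u + 4) + (3/8)/u + (3/4)/(u + 6)


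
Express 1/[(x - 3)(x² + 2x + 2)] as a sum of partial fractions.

Cover-up at x = 3: α = 1/(3² + 2·3 + 2) = 1/17. Then β = -α = -1/17, γ = -α·(2 + 3) = -5/17
Result: (1/17)/(x - 3) - ((1/17)x + 5/17)/(x² + 2x + 2)


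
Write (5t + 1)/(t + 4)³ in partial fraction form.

(5t + 1) = A(t + 4)² + B(t + 4) + C. At t = -4: C = 5·(-4) + 1 = -19. Coefficients: A = 0, B = 5
Result: 5/(t + 4)² - 19/(t + 4)³


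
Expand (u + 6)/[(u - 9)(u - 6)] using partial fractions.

At u=9: α = (1·9 + 6)/(9 - 6) = 5. At u=6: β = (1·6 + 6)/(6 - 9) = -4
Result: 5/(u - 9) - 4/(u - 6)


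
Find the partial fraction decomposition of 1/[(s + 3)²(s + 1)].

Cover-up at s=-1: γ = 1/(-1 + 3)² = 1/4. Cover-up at s=-3: β = 1/(-3 + 1) = -1/2. Comparing s² coeff: α = -γ = -1/4
Result: (-1/4)/(s + 3) - (1/2)/(s + 3)² + (1/4)/(s + 1)


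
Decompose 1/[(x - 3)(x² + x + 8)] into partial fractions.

Cover-up at x = 3: P = 1/(3² + 1·3 + 8) = 1/20. Then Q = -P = -1/20, R = -P·(1 + 3) = -1/5
Result: (1/20)/(x - 3) - ((1/20)x + 1/5)/(x² + x + 8)


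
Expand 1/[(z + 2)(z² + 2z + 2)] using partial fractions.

Cover-up at z = -2: P = 1/((-2)² + 2·(-2) + 2) = 1/2. Then Q = -P = -1/2, R = -P·(2 - 2) = 0
Result: (1/2)/(z + 2) - ((1/2)z)/(z² + 2z + 2)


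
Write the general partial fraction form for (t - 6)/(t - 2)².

Repeated linear factor: α/(t - 2) + β/(t - 2)²


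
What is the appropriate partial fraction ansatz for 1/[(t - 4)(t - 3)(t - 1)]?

Three distinct linear factors: P/(t - 4) + Q/(t - 3) + R/(t - 1)


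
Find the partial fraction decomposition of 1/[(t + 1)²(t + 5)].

Cover-up at t=-5: R = 1/(-5 + 1)² = 1/16. Cover-up at t=-1: Q = 1/(-1 + 5) = 1/4. Comparing t² coeff: P = -R = -1/16
Result: (-1/16)/(t + 1) + (1/4)/(t + 1)² + (1/16)/(t + 5)


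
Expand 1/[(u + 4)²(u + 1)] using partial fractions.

Cover-up at u=-1: γ = 1/(-1 + 4)² = 1/9. Cover-up at u=-4: β = 1/(-4 + 1) = -1/3. Comparing u² coeff: α = -γ = -1/9
Result: (-1/9)/(u + 4) - (1/3)/(u + 4)² + (1/9)/(u + 1)


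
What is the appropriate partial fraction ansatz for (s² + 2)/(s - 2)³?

Repeated linear factor (power 3): α/(s - 2) + β/(s - 2)² + γ/(s - 2)³


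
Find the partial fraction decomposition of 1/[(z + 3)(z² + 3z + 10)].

Cover-up at z = -3: α = 1/((-3)² + 3·(-3) + 10) = 1/10. Then β = -α = -1/10, γ = -α·(3 - 3) = 0
Result: (1/10)/(z + 3) - ((1/10)z)/(z² + 3z + 10)


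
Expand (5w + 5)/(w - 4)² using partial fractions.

(5w + 5) = A(w - 4) + B. At w = 4: B = 5·4 + 5 = 25. Coeff of w: A = 5
Result: 5/(w - 4) + 25/(w - 4)²


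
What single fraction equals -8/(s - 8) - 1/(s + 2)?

Common denominator (s - 8)(s + 2). Numerator: -8(s + 2) - 1(s - 8) = (-8s - 16) - (s - 8) = -9s - 8
Result: (-9s - 8)/[(s - 8)(s + 2)]


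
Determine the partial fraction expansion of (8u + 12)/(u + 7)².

(8u + 12) = P(u + 7) + Q. At u = -7: Q = 8·(-7) + 12 = -44. Coeff of u: P = 8
Result: 8/(u + 7) - 44/(u + 7)²


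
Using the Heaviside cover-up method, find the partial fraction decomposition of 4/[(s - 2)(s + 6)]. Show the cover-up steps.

Cover (s - 2): set s=2, get α = 4/(2 + 6) = 1/2. Cover (s + 6): set s=-6, get β = 4/(-6 - 2) = -1/2.
Result: (1/2)/(s - 2) - (1/2)/(s + 6)


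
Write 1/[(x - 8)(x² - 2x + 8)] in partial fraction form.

Cover-up at x = 8: P = 1/(8² - 2·8 + 8) = 1/56. Then Q = -P = -1/56, R = -P·(-2 + 8) = -3/28
Result: (1/56)/(x - 8) - ((1/56)x + 3/28)/(x² - 2x + 8)


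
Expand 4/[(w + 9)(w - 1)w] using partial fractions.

Using cover-up method: α = 2/45, β = 2/5, γ = -4/9
Result: (2/45)/(w + 9) + (2/5)/(w - 1) - (4/9)/w


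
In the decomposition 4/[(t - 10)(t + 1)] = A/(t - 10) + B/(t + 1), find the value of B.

Cover-up at t = -1: B = 4/(-1 - 10) = -4/11


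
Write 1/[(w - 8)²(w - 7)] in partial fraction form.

Cover-up at w=7: R = 1/(7 - 8)² = 1. Cover-up at w=8: Q = 1/(8 - 7) = 1. Comparing w² coeff: P = -R = -1
Result: -1/(w - 8) + 1/(w - 8)² + 1/(w - 7)


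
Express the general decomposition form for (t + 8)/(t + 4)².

Repeated linear factor: P/(t + 4) + Q/(t + 4)²


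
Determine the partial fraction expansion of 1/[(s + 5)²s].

Cover-up at s=0: γ = 1/(0 + 5)² = 1/25. Cover-up at s=-5: β = 1/(-5 - 0) = -1/5. Comparing s² coeff: α = -γ = -1/25
Result: (-1/25)/(s + 5) - (1/5)/(s + 5)² + (1/25)/s


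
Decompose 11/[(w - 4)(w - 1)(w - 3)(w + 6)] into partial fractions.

Using Heaviside cover-up: (11/30)/(w - 4) + (11/42)/(w - 1) - (11/18)/(w - 3) - (11/630)/(w + 6)


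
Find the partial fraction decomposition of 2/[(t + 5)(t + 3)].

2/(t + 5)(t + 3) = α/(t + 5) + β/(t + 3). α = 2/(-5 + 3) = -1, β = 2/(-3 + 5) = 1
Result: -1/(t + 5) + 1/(t + 3)


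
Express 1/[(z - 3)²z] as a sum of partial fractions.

Cover-up at z=0: γ = 1/(0 - 3)² = 1/9. Cover-up at z=3: β = 1/(3 - 0) = 1/3. Comparing z² coeff: α = -γ = -1/9
Result: (-1/9)/(z - 3) + (1/3)/(z - 3)² + (1/9)/z


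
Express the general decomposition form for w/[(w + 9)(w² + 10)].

Linear + irreducible quadratic: α/(w + 9) + (βw + γ)/(w² + 10)


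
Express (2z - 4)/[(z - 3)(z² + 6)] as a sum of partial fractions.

At z=3: A = (2·3 - 4)/(3² + 6) = 2/15. B = -A = -2/15, C = 2 - 3·A = 8/5
Result: (2/15)/(z - 3) - ((2/15)z - 8/5)/(z² + 6)


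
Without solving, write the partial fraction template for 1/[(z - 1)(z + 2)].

Distinct linear factors: α/(z - 1) + β/(z + 2)


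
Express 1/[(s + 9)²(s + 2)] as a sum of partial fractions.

Cover-up at s=-2: C = 1/(-2 + 9)² = 1/49. Cover-up at s=-9: B = 1/(-9 + 2) = -1/7. Comparing s² coeff: A = -C = -1/49
Result: (-1/49)/(s + 9) - (1/7)/(s + 9)² + (1/49)/(s + 2)


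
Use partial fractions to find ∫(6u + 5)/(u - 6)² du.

Decompose: P = 6, Q = 6·6 + 5 = 41, so (6u + 5)/(u - 6)² = 6/(u - 6) + 41/(u - 6)². Integrate: ∫ P/(u - 6) du = 6 ln|(u - 6)|; ∫ Q/(u - 6)² du = -41/(u - 6). Sum: 6 ln|(u - 6)| - 41/(u - 6) + C


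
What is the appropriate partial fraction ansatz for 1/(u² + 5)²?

Repeated quadratic factor: (Au + B)/(u² + 5) + (Cu + D)/(u² + 5)²


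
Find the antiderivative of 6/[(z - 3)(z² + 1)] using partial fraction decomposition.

Cover-up at z=3: A = 6/(3²+1) = 3/5. Coeff matching: B = -3/5, C = -9/5. Decomposition: (3/5)/(z - 3) - ((3/5)z + 9/5)/(z² + 1). Integrate: linear → ln, quadratic → (1/2)ln + arctan: (3/5) ln|(z - 3)| - (3/10) ln(z² + 1) - (9/5) arctan(z) + C


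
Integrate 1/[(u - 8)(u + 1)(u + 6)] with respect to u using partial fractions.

Cover-up: P = 1/126, Q = -1/45, R = 1/70. Decomposition: (1/126)/(u - 8) - (1/45)/(u + 1) + (1/70)/(u + 6). Integrate each term: (1/126) ln|(u - 8)| - (1/45) ln|(u + 1)| + (1/70) ln|(u + 6)| + C


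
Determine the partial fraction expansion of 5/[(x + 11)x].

5/(x + 11)x = α/(x + 11) + β/x. α = 5/(-11 - 0) = -5/11, β = 5/(0 + 11) = 5/11
Result: (-5/11)/(x + 11) + (5/11)/x


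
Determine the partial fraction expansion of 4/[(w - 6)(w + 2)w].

Using cover-up method: α = 1/12, β = 1/4, γ = -1/3
Result: (1/12)/(w - 6) + (1/4)/(w + 2) - (1/3)/w


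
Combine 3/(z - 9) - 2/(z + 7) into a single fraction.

Common denominator (z - 9)(z + 7). Numerator: 3(z + 7) - 2(z - 9) = (3z + 21) - (2z - 18) = z + 39
Result: (z + 39)/[(z - 9)(z + 7)]


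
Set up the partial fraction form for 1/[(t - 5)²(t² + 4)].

Repeated linear + quadratic: A/(t - 5) + B/(t - 5)² + (Ct + D)/(t² + 4)


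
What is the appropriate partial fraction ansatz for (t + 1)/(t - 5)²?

Repeated linear factor: A/(t - 5) + B/(t - 5)²


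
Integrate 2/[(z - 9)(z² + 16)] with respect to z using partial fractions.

Cover-up at z=9: P = 2/(9²+16) = 2/97. Coeff matching: Q = -2/97, R = -18/97. Decomposition: (2/97)/(z - 9) - ((2/97)z + 18/97)/(z² + 16). Integrate: linear → ln, quadratic → (1/2)ln + arctan: (2/97) ln|(z - 9)| - (1/97) ln(z² + 16) - (9/194) arctan(z/4) + C


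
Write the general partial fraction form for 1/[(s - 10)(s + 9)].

Distinct linear factors: P/(s - 10) + Q/(s + 9)


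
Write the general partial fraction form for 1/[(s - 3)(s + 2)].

Distinct linear factors: A/(s - 3) + B/(s + 2)


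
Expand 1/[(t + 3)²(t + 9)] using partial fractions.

Cover-up at t=-9: R = 1/(-9 + 3)² = 1/36. Cover-up at t=-3: Q = 1/(-3 + 9) = 1/6. Comparing t² coeff: P = -R = -1/36
Result: (-1/36)/(t + 3) + (1/6)/(t + 3)² + (1/36)/(t + 9)


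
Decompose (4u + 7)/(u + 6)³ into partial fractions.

(4u + 7) = α(u + 6)² + β(u + 6) + γ. At u = -6: γ = 4·(-6) + 7 = -17. Coefficients: α = 0, β = 4
Result: 4/(u + 6)² - 17/(u + 6)³


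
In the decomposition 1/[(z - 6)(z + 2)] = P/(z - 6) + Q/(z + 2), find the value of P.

Cover-up at z = 6: P = 1/(6 + 2) = 1/8


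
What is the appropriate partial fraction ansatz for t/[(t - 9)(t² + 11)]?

Linear + irreducible quadratic: P/(t - 9) + (Qt + R)/(t² + 11)


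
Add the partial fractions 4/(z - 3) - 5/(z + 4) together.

Common denominator (z - 3)(z + 4). Numerator: 4(z + 4) - 5(z - 3) = (4z + 16) - (5z - 15) = -z + 31
Result: (-z + 31)/[(z - 3)(z + 4)]


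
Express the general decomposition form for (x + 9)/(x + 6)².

Repeated linear factor: A/(x + 6) + B/(x + 6)²


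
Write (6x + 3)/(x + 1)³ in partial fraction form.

(6x + 3) = P(x + 1)² + Q(x + 1) + R. At x = -1: R = 6·(-1) + 3 = -3. Coefficients: P = 0, Q = 6
Result: 6/(x + 1)² - 3/(x + 1)³


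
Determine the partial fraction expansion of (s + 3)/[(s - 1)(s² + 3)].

At s=1: P = (1·1 + 3)/(1² + 3) = 1. Q = -P = -1, R = 1 - 1·P = 0
Result: 1/(s - 1) - (s)/(s² + 3)


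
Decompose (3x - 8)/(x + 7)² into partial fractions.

(3x - 8) = P(x + 7) + Q. At x = -7: Q = 3·(-7) - 8 = -29. Coeff of x: P = 3
Result: 3/(x + 7) - 29/(x + 7)²


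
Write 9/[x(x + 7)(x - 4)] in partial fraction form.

Using cover-up method: A = -9/28, B = 9/77, C = 9/44
Result: (-9/28)/x + (9/77)/(x + 7) + (9/44)/(x - 4)


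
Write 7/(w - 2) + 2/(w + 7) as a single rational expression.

Common denominator (w - 2)(w + 7). Numerator: 7(w + 7) + 2(w - 2) = (7w + 49) + (2w - 4) = 9w + 45
Result: (9w + 45)/[(w - 2)(w + 7)]


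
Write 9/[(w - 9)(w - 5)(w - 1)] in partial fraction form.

Using cover-up method: P = 9/32, Q = -9/16, R = 9/32
Result: (9/32)/(w - 9) - (9/16)/(w - 5) + (9/32)/(w - 1)


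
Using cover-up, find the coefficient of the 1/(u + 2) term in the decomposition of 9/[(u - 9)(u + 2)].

Cover (u + 2), set u=-2: 9/((u - 9) at u=-2) = 9/(-11) = -9/11


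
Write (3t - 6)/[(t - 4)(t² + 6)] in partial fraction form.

At t=4: A = (3·4 - 6)/(4² + 6) = 3/11. B = -A = -3/11, C = 3 - 4·A = 21/11
Result: (3/11)/(t - 4) - ((3/11)t - 21/11)/(t² + 6)


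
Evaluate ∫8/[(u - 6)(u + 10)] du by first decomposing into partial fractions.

Decompose: 8/[(u - 6)(u + 10)] = (1/2)/(u - 6) - (1/2)/(u + 10). Integrate each term: (1/2) ln|(u - 6)| - (1/2) ln|(u + 10)| + C


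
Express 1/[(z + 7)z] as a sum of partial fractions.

1/(z + 7)z = A/(z + 7) + B/z. A = 1/(-7 - 0) = -1/7, B = 1/(0 + 7) = 1/7
Result: (-1/7)/(z + 7) + (1/7)/z
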